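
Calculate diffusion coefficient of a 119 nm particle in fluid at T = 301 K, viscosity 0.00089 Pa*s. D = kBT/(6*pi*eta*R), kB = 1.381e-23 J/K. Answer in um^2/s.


Radius R = 119/2 = 59.5 nm = 5.95e-08 m
D = kB*T / (6*pi*eta*R)
D = 1.381e-23 * 301 / (6 * pi * 0.00089 * 5.95e-08)
D = 4.1644e-12 m^2/s = 4.164 um^2/s

4.164


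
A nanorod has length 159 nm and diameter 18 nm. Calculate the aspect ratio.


Aspect ratio AR = length / diameter
AR = 159 / 18
AR = 8.83

8.83


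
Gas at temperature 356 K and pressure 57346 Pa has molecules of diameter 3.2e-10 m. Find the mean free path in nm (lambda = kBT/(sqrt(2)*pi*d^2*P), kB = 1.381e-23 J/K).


Mean free path: lambda = kB*T / (sqrt(2) * pi * d^2 * P)
lambda = 1.381e-23 * 356 / (sqrt(2) * pi * (3.2e-10)^2 * 57346)
lambda = 1.88441e-07 m
lambda = 188.44 nm

188.44


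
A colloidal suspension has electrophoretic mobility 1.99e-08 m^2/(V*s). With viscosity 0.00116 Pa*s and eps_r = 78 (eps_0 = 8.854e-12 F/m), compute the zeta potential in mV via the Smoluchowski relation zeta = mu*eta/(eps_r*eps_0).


Smoluchowski equation: zeta = mu * eta / (eps_r * eps_0)
zeta = 1.99e-08 * 0.00116 / (78 * 8.854e-12)
zeta = 0.033425 V = 33.43 mV

33.43


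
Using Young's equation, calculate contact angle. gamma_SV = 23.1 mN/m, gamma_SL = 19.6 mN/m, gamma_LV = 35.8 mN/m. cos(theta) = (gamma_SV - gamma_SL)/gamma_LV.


cos(theta) = (gamma_SV - gamma_SL) / gamma_LV
cos(theta) = (23.1 - 19.6) / 35.8
cos(theta) = 0.097765
theta = arccos(0.097765) = 84.39 degrees

84.39


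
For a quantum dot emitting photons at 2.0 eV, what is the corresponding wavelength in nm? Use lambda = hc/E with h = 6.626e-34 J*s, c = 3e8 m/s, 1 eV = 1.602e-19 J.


Convert energy: E = 2.0 eV = 2.0 * 1.602e-19 = 3.204e-19 J
lambda = h*c / E = 6.626e-34 * 3e8 / 3.204e-19
lambda = 6.20412e-07 m = 620.4 nm

620.4


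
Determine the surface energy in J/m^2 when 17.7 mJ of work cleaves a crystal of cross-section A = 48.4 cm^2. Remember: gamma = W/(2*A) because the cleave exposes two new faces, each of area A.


Convert: A = 48.4 cm^2 = 0.00484 m^2, W = 17.7 mJ = 0.0177 J
Cleaving exposes two faces of area A, so total new surface = 2*A and gamma = W / (2*A)
gamma = 0.0177 / (2 * 0.00484)
gamma = 1.829 J/m^2

1.829


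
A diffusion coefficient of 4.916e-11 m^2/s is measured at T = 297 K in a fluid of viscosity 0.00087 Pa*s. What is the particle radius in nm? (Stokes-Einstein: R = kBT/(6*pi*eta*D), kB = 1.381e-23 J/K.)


Stokes-Einstein: R = kB*T / (6*pi*eta*D)
R = 1.381e-23 * 297 / (6 * pi * 0.00087 * 4.916e-11)
R = 5.08766e-09 m = 5.09 nm

5.09


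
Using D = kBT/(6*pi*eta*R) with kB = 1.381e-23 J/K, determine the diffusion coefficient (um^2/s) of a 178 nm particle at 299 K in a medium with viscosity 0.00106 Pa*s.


Radius R = 178/2 = 89 nm = 8.9e-08 m
D = kB*T / (6*pi*eta*R)
D = 1.381e-23 * 299 / (6 * pi * 0.00106 * 8.9e-08)
D = 2.32203e-12 m^2/s = 2.322 um^2/s

2.322


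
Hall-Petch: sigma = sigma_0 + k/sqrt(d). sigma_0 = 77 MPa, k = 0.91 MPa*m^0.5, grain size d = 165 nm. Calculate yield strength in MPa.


d = 165 nm = 1.65e-07 m
sqrt(d) = 0.0004062019
Hall-Petch contribution = k / sqrt(d) = 0.91 / 0.0004062019 = 2240.3 MPa
sigma = sigma_0 + k/sqrt(d) = 77 + 2240.3 = 2317.3 MPa

2317.3


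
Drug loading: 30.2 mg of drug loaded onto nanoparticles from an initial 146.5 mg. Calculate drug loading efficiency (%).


Drug loading efficiency = (drug loaded / drug initial) * 100
DLE = 30.2 / 146.5 * 100
DLE = 0.2061 * 100
DLE = 20.61%

20.61


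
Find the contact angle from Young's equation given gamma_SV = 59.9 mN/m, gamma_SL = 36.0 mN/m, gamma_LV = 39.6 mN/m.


cos(theta) = (gamma_SV - gamma_SL) / gamma_LV
cos(theta) = (59.9 - 36.0) / 39.6
cos(theta) = 0.603535
theta = arccos(0.603535) = 52.88 degrees

52.88


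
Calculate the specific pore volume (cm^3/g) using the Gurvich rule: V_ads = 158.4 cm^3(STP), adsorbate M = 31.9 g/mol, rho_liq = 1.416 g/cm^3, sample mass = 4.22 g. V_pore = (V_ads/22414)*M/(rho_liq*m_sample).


Moles adsorbed n = V_ads / 22414 = 158.4 / 22414 = 7.067012e-03 mol
Liquid volume V_liq = n * M / rho_liq = 7.067012e-03 * 31.9 / 1.416 = 0.15921 cm^3
Specific pore volume V_pore = V_liq / m_sample = 0.15921 / 4.22
V_pore = 0.0377 cm^3/g

0.0377


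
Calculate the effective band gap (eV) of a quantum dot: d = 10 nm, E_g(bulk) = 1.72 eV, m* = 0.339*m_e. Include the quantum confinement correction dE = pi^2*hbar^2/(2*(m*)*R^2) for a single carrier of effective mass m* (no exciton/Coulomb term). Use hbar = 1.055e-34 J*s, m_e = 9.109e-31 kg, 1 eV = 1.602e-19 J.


Radius R = 10/2 nm = 5e-09 m
Confinement energy dE = pi^2 * hbar^2 / (2 * m_eff * m_e * R^2)
dE = pi^2 * (1.055e-34)^2 / (2 * 0.339 * 9.109e-31 * (5e-09)^2) J, divided by 1.602e-19 J/eV
dE = 0.0444 eV
Total band gap = E_g(bulk) + dE = 1.72 + 0.0444 = 1.7644 eV

1.7644


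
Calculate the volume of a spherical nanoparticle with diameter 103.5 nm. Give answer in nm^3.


Radius r = 103.5/2 = 51.75 nm
Volume V = (4/3) * pi * r^3
V = (4/3) * pi * (51.75)^3
V = 580523.32 nm^3

580523.32


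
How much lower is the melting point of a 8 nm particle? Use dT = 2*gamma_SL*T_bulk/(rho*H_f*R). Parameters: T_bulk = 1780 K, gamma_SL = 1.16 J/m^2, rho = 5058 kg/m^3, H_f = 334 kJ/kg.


Radius R = 8/2 = 4 nm = 4e-09 m
Convert H_f = 334 kJ/kg = 334000 J/kg
dT = 2 * gamma_SL * T_bulk / (rho * H_f * R)
dT = 2 * 1.16 * 1780 / (5058 * 334000 * 4e-09)
dT = 611.1 K

611.1


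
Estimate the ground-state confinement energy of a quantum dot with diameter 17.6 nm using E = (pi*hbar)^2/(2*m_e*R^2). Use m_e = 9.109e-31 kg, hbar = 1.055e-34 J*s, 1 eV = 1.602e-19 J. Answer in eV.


Radius R = 17.6/2 = 8.8 nm = 8.8e-09 m
E = (pi * 1.055e-34)^2 / (2 * 9.109e-31 * (8.8e-09)^2)
E(J) = 7.78643e-22
E = E(J) / 1.602e-19 = 0.0049 eV

0.0049


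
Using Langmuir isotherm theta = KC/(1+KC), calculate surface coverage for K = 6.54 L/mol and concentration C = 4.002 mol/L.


Langmuir isotherm: theta = K*C / (1 + K*C)
K*C = 6.54 * 4.002 = 26.17308
theta = 26.17308 / (1 + 26.17308) = 26.17308 / 27.17308
theta = 0.9632

0.9632


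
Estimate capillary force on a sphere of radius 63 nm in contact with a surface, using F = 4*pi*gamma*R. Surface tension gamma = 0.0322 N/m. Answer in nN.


Convert radius: R = 63 nm = 6.3e-08 m
F = 4 * pi * gamma * R
F = 4 * pi * 0.0322 * 6.3e-08
F = 2.54921e-08 N = 25.4921 nN

25.4921


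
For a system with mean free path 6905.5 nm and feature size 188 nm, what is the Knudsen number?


Knudsen number Kn = lambda / L
Kn = 6905.5 / 188
Kn = 36.7314

36.7314


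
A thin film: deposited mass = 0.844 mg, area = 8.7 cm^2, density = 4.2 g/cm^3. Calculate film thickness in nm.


Convert: m = 0.844 mg = 8.4400e-07 kg, A = 8.7 cm^2 = 8.7000e-04 m^2, rho = 4.2 g/cm^3 = 4200 kg/m^3
t = m / (A * rho)
t = 8.4400e-07 / (8.7000e-04 * 4200)
t = 2.3098e-07 m = 231.0 nm

231.0


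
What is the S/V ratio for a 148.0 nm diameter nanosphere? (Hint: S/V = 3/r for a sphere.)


Radius r = 148.0/2 = 74 nm
S/V = 3 / r = 3 / 74
S/V = 0.0405 nm^-1

0.0405


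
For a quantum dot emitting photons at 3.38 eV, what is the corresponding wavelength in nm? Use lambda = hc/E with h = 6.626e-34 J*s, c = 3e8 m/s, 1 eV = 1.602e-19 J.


Convert energy: E = 3.38 eV = 3.38 * 1.602e-19 = 5.41476e-19 J
lambda = h*c / E = 6.626e-34 * 3e8 / 5.41476e-19
lambda = 3.67108e-07 m = 367.1 nm

367.1


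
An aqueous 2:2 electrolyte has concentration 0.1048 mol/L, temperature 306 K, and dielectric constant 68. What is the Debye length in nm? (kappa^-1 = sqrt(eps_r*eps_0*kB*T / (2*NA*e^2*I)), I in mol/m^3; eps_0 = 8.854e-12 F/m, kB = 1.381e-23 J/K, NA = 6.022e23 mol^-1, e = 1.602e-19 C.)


Ionic strength I = 0.1048 * 2^2 * 1000 = 419.2 mol/m^3
kappa^-1 = sqrt(68 * 8.854e-12 * 1.381e-23 * 306 / (2 * 6.022e23 * (1.602e-19)^2 * 419.2))
kappa^-1 = 0.443 nm

0.443


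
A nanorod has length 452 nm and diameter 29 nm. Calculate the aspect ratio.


Aspect ratio AR = length / diameter
AR = 452 / 29
AR = 15.59

15.59


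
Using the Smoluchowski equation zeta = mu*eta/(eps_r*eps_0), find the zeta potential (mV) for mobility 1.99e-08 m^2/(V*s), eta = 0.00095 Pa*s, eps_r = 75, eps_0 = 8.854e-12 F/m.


Smoluchowski equation: zeta = mu * eta / (eps_r * eps_0)
zeta = 1.99e-08 * 0.00095 / (75 * 8.854e-12)
zeta = 0.028469 V = 28.47 mV

28.47


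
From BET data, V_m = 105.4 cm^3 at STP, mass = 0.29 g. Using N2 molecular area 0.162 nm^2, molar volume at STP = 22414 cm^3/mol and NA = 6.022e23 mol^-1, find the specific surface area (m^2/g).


Number of moles in monolayer = V_m / 22414 = 105.4 / 22414 = 0.00470242
Number of molecules = moles * NA = 0.00470242 * 6.022e23
SA = molecules * sigma / mass
SA = (105.4 / 22414) * 6.022e23 * 0.162e-18 / 0.29
SA = 1581.9 m^2/g

1581.9


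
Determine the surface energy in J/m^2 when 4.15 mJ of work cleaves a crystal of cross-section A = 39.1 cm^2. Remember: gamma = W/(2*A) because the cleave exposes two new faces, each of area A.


Convert: A = 39.1 cm^2 = 0.00391 m^2, W = 4.15 mJ = 0.00415 J
Cleaving exposes two faces of area A, so total new surface = 2*A and gamma = W / (2*A)
gamma = 0.00415 / (2 * 0.00391)
gamma = 0.531 J/m^2

0.531


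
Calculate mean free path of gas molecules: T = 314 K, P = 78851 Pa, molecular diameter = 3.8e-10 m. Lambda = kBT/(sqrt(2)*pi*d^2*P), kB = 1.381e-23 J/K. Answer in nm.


Mean free path: lambda = kB*T / (sqrt(2) * pi * d^2 * P)
lambda = 1.381e-23 * 314 / (sqrt(2) * pi * (3.8e-10)^2 * 78851)
lambda = 8.57204e-08 m
lambda = 85.72 nm

85.72


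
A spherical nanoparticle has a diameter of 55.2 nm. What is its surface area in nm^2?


Radius r = 55.2/2 = 27.6 nm
Surface area SA = 4 * pi * r^2
SA = 4 * pi * (27.6)^2
SA = 9572.56 nm^2

9572.56


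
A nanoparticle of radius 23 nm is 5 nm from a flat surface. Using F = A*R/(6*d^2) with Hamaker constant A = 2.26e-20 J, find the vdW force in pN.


Convert to SI: R = 23 nm = 2.3e-08 m, d = 5 nm = 5e-09 m
F = A * R / (6 * d^2)
F = 2.26e-20 * 2.3e-08 / (6 * (5e-09)^2)
F = 3.46533e-12 N = 3.465 pN

3.465


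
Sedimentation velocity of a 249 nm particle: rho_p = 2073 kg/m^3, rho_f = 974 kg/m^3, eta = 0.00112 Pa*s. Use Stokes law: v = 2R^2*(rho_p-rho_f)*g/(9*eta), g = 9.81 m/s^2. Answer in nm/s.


Radius R = 249/2 nm = 1.245e-07 m
Density difference = 2073 - 974 = 1099 kg/m^3
v = 2 * R^2 * (rho_p - rho_f) * g / (9 * eta)
v = 2 * (1.245e-07)^2 * 1099 * 9.81 / (9 * 0.00112)
v = 3.3157e-08 m/s = 33.157 nm/s

33.157


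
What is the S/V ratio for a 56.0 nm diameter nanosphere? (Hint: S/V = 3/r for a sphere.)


Radius r = 56.0/2 = 28 nm
S/V = 3 / r = 3 / 28
S/V = 0.1071 nm^-1

0.1071


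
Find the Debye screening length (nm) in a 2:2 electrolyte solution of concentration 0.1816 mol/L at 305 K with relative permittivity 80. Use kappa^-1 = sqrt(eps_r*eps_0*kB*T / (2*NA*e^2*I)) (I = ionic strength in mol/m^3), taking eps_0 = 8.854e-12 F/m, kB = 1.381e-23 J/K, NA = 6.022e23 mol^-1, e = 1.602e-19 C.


Ionic strength I = 0.1816 * 2^2 * 1000 = 726.4 mol/m^3
kappa^-1 = sqrt(80 * 8.854e-12 * 1.381e-23 * 305 / (2 * 6.022e23 * (1.602e-19)^2 * 726.4))
kappa^-1 = 0.365 nm

0.365


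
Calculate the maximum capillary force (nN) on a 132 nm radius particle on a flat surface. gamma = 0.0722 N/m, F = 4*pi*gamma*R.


Convert radius: R = 132 nm = 1.32e-07 m
F = 4 * pi * gamma * R
F = 4 * pi * 0.0722 * 1.32e-07
F = 1.19763e-07 N = 119.7625 nN

119.7625


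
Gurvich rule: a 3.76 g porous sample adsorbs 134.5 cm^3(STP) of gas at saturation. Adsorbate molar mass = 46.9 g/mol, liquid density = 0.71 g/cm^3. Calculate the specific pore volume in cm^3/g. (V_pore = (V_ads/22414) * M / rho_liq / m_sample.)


Moles adsorbed n = V_ads / 22414 = 134.5 / 22414 = 6.000714e-03 mol
Liquid volume V_liq = n * M / rho_liq = 6.000714e-03 * 46.9 / 0.71 = 0.39639 cm^3
Specific pore volume V_pore = V_liq / m_sample = 0.39639 / 3.76
V_pore = 0.1054 cm^3/g

0.1054


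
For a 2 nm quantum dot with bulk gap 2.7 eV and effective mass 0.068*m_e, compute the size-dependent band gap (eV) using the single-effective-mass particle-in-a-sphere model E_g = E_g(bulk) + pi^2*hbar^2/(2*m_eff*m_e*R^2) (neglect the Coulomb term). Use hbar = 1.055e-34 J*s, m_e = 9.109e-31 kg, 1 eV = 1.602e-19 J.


Radius R = 2/2 nm = 1e-09 m
Confinement energy dE = pi^2 * hbar^2 / (2 * m_eff * m_e * R^2)
dE = pi^2 * (1.055e-34)^2 / (2 * 0.068 * 9.109e-31 * (1e-09)^2) J, divided by 1.602e-19 J/eV
dE = 5.5352 eV
Total band gap = E_g(bulk) + dE = 2.7 + 5.5352 = 8.2352 eV

8.2352


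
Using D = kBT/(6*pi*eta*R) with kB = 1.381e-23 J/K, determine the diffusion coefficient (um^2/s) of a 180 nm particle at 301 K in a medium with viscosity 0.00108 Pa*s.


Radius R = 180/2 = 90 nm = 9e-08 m
D = kB*T / (6*pi*eta*R)
D = 1.381e-23 * 301 / (6 * pi * 0.00108 * 9e-08)
D = 2.26878e-12 m^2/s = 2.269 um^2/s

2.269


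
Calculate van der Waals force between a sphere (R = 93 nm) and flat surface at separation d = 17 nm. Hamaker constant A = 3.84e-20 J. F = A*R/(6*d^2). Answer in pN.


Convert to SI: R = 93 nm = 9.3e-08 m, d = 17 nm = 1.7e-08 m
F = A * R / (6 * d^2)
F = 3.84e-20 * 9.3e-08 / (6 * (1.7e-08)^2)
F = 2.05952e-12 N = 2.06 pN

2.06


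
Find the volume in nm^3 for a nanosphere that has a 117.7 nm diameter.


Radius r = 117.7/2 = 58.85 nm
Volume V = (4/3) * pi * r^3
V = (4/3) * pi * (58.85)^3
V = 853744.68 nm^3

853744.68


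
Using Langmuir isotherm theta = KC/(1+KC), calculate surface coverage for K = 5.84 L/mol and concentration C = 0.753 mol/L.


Langmuir isotherm: theta = K*C / (1 + K*C)
K*C = 5.84 * 0.753 = 4.39752
theta = 4.39752 / (1 + 4.39752) = 4.39752 / 5.39752
theta = 0.8147

0.8147


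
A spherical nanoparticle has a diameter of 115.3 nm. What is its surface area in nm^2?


Radius r = 115.3/2 = 57.65 nm
Surface area SA = 4 * pi * r^2
SA = 4 * pi * (57.65)^2
SA = 41764.62 nm^2

41764.62


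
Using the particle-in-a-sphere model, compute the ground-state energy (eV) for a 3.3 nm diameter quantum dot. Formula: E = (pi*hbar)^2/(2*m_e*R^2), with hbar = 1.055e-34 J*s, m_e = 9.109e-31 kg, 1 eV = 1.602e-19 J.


Radius R = 3.3/2 = 1.65 nm = 1.65e-09 m
E = (pi * 1.055e-34)^2 / (2 * 9.109e-31 * (1.65e-09)^2)
E(J) = 2.21481e-20
E = E(J) / 1.602e-19 = 0.1383 eV

0.1383


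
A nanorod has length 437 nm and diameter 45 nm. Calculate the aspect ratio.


Aspect ratio AR = length / diameter
AR = 437 / 45
AR = 9.71

9.71


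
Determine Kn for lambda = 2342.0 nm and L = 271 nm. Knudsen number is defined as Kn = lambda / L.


Knudsen number Kn = lambda / L
Kn = 2342.0 / 271
Kn = 8.6421

8.6421


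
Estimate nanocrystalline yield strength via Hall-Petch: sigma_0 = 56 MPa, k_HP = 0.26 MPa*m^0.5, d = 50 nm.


d = 50 nm = 5e-08 m
sqrt(d) = 0.0002236068
Hall-Petch contribution = k / sqrt(d) = 0.26 / 0.0002236068 = 1162.8 MPa
sigma = sigma_0 + k/sqrt(d) = 56 + 1162.8 = 1218.8 MPa

1218.8


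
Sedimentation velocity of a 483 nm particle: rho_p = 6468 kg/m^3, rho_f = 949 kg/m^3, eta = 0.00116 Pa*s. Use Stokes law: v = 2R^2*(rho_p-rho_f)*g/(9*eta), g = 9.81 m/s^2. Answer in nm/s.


Radius R = 483/2 nm = 2.415e-07 m
Density difference = 6468 - 949 = 5519 kg/m^3
v = 2 * R^2 * (rho_p - rho_f) * g / (9 * eta)
v = 2 * (2.415e-07)^2 * 5519 * 9.81 / (9 * 0.00116)
v = 6.04913e-07 m/s = 604.9133 nm/s

604.9133


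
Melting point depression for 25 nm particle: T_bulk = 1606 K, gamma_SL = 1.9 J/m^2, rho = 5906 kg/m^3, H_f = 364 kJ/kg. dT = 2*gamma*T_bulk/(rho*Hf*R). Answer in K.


Radius R = 25/2 = 12.5 nm = 1.25e-08 m
Convert H_f = 364 kJ/kg = 364000 J/kg
dT = 2 * gamma_SL * T_bulk / (rho * H_f * R)
dT = 2 * 1.9 * 1606 / (5906 * 364000 * 1.25e-08)
dT = 227.1 K

227.1


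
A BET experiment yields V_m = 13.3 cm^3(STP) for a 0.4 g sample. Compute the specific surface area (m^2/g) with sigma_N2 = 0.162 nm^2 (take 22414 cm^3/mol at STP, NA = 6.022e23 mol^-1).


Number of moles in monolayer = V_m / 22414 = 13.3 / 22414 = 0.00059338
Number of molecules = moles * NA = 0.00059338 * 6.022e23
SA = molecules * sigma / mass
SA = (13.3 / 22414) * 6.022e23 * 0.162e-18 / 0.4
SA = 144.7 m^2/g

144.7


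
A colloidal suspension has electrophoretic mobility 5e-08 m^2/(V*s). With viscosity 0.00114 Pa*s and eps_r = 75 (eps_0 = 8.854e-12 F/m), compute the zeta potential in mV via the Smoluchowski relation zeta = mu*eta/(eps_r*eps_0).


Smoluchowski equation: zeta = mu * eta / (eps_r * eps_0)
zeta = 5e-08 * 0.00114 / (75 * 8.854e-12)
zeta = 0.085837 V = 85.84 mV

85.84


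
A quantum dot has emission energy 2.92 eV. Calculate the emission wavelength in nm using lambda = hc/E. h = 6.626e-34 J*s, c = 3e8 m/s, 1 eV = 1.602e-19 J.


Convert energy: E = 2.92 eV = 2.92 * 1.602e-19 = 4.67784e-19 J
lambda = h*c / E = 6.626e-34 * 3e8 / 4.67784e-19
lambda = 4.2494e-07 m = 424.9 nm

424.9


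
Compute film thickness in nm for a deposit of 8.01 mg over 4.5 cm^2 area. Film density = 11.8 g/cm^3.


Convert: m = 8.01 mg = 8.0100e-06 kg, A = 4.5 cm^2 = 4.5000e-04 m^2, rho = 11.8 g/cm^3 = 11800 kg/m^3
t = m / (A * rho)
t = 8.0100e-06 / (4.5000e-04 * 11800)
t = 1.5085e-06 m = 1508.5 nm

1508.5


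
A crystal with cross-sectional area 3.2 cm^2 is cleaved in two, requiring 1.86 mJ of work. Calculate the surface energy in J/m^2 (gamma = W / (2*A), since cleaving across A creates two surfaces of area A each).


Convert: A = 3.2 cm^2 = 0.00032 m^2, W = 1.86 mJ = 0.00186 J
Cleaving exposes two faces of area A, so total new surface = 2*A and gamma = W / (2*A)
gamma = 0.00186 / (2 * 0.00032)
gamma = 2.906 J/m^2

2.906


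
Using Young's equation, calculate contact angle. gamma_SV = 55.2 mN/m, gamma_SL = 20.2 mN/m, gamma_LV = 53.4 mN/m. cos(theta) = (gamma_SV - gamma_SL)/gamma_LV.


cos(theta) = (gamma_SV - gamma_SL) / gamma_LV
cos(theta) = (55.2 - 20.2) / 53.4
cos(theta) = 0.655431
theta = arccos(0.655431) = 49.05 degrees

49.05


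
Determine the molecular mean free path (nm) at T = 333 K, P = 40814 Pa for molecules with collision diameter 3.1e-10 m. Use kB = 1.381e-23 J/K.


Mean free path: lambda = kB*T / (sqrt(2) * pi * d^2 * P)
lambda = 1.381e-23 * 333 / (sqrt(2) * pi * (3.1e-10)^2 * 40814)
lambda = 2.63901e-07 m
lambda = 263.9 nm

263.9


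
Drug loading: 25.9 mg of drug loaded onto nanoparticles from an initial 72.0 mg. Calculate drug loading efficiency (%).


Drug loading efficiency = (drug loaded / drug initial) * 100
DLE = 25.9 / 72.0 * 100
DLE = 0.3597 * 100
DLE = 35.97%

35.97


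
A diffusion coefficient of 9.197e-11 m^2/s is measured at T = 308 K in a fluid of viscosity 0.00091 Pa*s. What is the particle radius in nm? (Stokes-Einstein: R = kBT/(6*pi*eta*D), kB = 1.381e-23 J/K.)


Stokes-Einstein: R = kB*T / (6*pi*eta*D)
R = 1.381e-23 * 308 / (6 * pi * 0.00091 * 9.197e-11)
R = 2.69622e-09 m = 2.7 nm

2.7


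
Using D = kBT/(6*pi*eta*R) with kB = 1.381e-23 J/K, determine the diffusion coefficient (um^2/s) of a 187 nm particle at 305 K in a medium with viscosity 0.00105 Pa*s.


Radius R = 187/2 = 93.5 nm = 9.35e-08 m
D = kB*T / (6*pi*eta*R)
D = 1.381e-23 * 305 / (6 * pi * 0.00105 * 9.35e-08)
D = 2.2761e-12 m^2/s = 2.276 um^2/s

2.276


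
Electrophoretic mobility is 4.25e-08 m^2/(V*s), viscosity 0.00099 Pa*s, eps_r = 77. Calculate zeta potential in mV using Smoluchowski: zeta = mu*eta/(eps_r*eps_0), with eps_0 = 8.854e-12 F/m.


Smoluchowski equation: zeta = mu * eta / (eps_r * eps_0)
zeta = 4.25e-08 * 0.00099 / (77 * 8.854e-12)
zeta = 0.061715 V = 61.72 mV

61.72


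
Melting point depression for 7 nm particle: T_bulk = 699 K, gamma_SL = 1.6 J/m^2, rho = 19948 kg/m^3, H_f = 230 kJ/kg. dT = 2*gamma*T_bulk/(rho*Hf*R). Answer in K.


Radius R = 7/2 = 3.5 nm = 3.5e-09 m
Convert H_f = 230 kJ/kg = 230000 J/kg
dT = 2 * gamma_SL * T_bulk / (rho * H_f * R)
dT = 2 * 1.6 * 699 / (19948 * 230000 * 3.5e-09)
dT = 139.3 K

139.3


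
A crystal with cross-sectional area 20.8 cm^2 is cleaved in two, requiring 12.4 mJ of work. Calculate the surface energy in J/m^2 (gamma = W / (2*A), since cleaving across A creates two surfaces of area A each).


Convert: A = 20.8 cm^2 = 0.00208 m^2, W = 12.4 mJ = 0.0124 J
Cleaving exposes two faces of area A, so total new surface = 2*A and gamma = W / (2*A)
gamma = 0.0124 / (2 * 0.00208)
gamma = 2.981 J/m^2

2.981


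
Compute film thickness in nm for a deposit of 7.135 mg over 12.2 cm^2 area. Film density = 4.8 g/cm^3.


Convert: m = 7.135 mg = 7.1350e-06 kg, A = 12.2 cm^2 = 1.2200e-03 m^2, rho = 4.8 g/cm^3 = 4800 kg/m^3
t = m / (A * rho)
t = 7.1350e-06 / (1.2200e-03 * 4800)
t = 1.2184e-06 m = 1218.4 nm

1218.4


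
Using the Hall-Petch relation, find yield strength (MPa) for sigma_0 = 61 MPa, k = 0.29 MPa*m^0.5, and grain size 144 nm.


d = 144 nm = 1.44e-07 m
sqrt(d) = 0.0003794733
Hall-Petch contribution = k / sqrt(d) = 0.29 / 0.0003794733 = 764.2 MPa
sigma = sigma_0 + k/sqrt(d) = 61 + 764.2 = 825.2 MPa

825.2


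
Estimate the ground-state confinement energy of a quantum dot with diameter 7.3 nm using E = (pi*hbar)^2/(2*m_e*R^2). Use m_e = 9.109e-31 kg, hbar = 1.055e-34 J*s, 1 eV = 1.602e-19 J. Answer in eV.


Radius R = 7.3/2 = 3.65 nm = 3.65e-09 m
E = (pi * 1.055e-34)^2 / (2 * 9.109e-31 * (3.65e-09)^2)
E(J) = 4.52604e-21
E = E(J) / 1.602e-19 = 0.0283 eV

0.0283


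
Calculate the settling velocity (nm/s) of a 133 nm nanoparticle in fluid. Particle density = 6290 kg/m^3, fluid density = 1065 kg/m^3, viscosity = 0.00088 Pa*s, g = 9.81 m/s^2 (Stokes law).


Radius R = 133/2 nm = 6.65e-08 m
Density difference = 6290 - 1065 = 5225 kg/m^3
v = 2 * R^2 * (rho_p - rho_f) * g / (9 * eta)
v = 2 * (6.65e-08)^2 * 5225 * 9.81 / (9 * 0.00088)
v = 5.72405e-08 m/s = 57.2405 nm/s

57.2405


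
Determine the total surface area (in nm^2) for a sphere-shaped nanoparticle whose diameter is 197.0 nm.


Radius r = 197.0/2 = 98.5 nm
Surface area SA = 4 * pi * r^2
SA = 4 * pi * (98.5)^2
SA = 121922.07 nm^2

121922.07


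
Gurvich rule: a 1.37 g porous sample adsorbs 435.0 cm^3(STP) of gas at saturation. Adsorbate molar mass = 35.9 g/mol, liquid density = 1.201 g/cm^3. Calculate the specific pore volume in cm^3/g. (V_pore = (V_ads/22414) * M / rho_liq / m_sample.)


Moles adsorbed n = V_ads / 22414 = 435.0 / 22414 = 1.940751e-02 mol
Liquid volume V_liq = n * M / rho_liq = 1.940751e-02 * 35.9 / 1.201 = 0.58012 cm^3
Specific pore volume V_pore = V_liq / m_sample = 0.58012 / 1.37
V_pore = 0.4234 cm^3/g

0.4234


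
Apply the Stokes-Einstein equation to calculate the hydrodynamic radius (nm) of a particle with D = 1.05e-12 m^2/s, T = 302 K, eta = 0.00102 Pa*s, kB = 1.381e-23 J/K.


Stokes-Einstein: R = kB*T / (6*pi*eta*D)
R = 1.381e-23 * 302 / (6 * pi * 0.00102 * 1.05e-12)
R = 2.0659e-07 m = 206.59 nm

206.59


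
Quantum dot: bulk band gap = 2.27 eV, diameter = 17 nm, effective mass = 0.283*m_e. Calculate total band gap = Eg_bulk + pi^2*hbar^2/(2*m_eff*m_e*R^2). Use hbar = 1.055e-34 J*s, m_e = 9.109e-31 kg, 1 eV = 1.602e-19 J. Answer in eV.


Radius R = 17/2 nm = 8.5e-09 m
Confinement energy dE = pi^2 * hbar^2 / (2 * m_eff * m_e * R^2)
dE = pi^2 * (1.055e-34)^2 / (2 * 0.283 * 9.109e-31 * (8.5e-09)^2) J, divided by 1.602e-19 J/eV
dE = 0.0184 eV
Total band gap = E_g(bulk) + dE = 2.27 + 0.0184 = 2.2884 eV

2.2884


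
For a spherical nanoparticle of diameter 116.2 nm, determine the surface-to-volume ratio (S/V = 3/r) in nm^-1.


Radius r = 116.2/2 = 58.1 nm
S/V = 3 / r = 3 / 58.1
S/V = 0.0516 nm^-1

0.0516


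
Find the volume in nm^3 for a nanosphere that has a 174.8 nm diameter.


Radius r = 174.8/2 = 87.4 nm
Volume V = (4/3) * pi * r^3
V = (4/3) * pi * (87.4)^3
V = 2796552.05 nm^3

2796552.05


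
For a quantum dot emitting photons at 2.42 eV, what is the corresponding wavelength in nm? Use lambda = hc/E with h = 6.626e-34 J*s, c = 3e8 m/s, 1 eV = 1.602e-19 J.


Convert energy: E = 2.42 eV = 2.42 * 1.602e-19 = 3.87684e-19 J
lambda = h*c / E = 6.626e-34 * 3e8 / 3.87684e-19
lambda = 5.12737e-07 m = 512.7 nm

512.7


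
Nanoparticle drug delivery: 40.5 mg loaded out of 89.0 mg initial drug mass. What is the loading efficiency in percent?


Drug loading efficiency = (drug loaded / drug initial) * 100
DLE = 40.5 / 89.0 * 100
DLE = 0.4551 * 100
DLE = 45.51%

45.51


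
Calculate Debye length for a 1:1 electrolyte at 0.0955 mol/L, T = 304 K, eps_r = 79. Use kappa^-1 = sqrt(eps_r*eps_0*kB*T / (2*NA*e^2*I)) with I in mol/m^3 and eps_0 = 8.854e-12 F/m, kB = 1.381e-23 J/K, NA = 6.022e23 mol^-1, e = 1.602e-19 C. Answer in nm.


Ionic strength I = 0.0955 * 1^2 * 1000 = 95.5 mol/m^3
kappa^-1 = sqrt(79 * 8.854e-12 * 1.381e-23 * 304 / (2 * 6.022e23 * (1.602e-19)^2 * 95.5))
kappa^-1 = 0.997 nm

0.997


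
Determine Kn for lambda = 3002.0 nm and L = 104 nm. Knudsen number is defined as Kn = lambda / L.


Knudsen number Kn = lambda / L
Kn = 3002.0 / 104
Kn = 28.8654

28.8654


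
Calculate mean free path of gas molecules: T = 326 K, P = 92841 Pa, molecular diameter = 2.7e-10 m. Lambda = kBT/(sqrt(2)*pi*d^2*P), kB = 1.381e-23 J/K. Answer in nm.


Mean free path: lambda = kB*T / (sqrt(2) * pi * d^2 * P)
lambda = 1.381e-23 * 326 / (sqrt(2) * pi * (2.7e-10)^2 * 92841)
lambda = 1.4972e-07 m
lambda = 149.72 nm

149.72


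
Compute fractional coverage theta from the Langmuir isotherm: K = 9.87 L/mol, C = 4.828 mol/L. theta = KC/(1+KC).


Langmuir isotherm: theta = K*C / (1 + K*C)
K*C = 9.87 * 4.828 = 47.65236
theta = 47.65236 / (1 + 47.65236) = 47.65236 / 48.65236
theta = 0.9794

0.9794


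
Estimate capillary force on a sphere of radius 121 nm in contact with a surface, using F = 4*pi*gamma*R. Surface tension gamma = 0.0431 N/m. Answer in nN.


Convert radius: R = 121 nm = 1.21e-07 m
F = 4 * pi * gamma * R
F = 4 * pi * 0.0431 * 1.21e-07
F = 6.55349e-08 N = 65.5349 nN

65.5349


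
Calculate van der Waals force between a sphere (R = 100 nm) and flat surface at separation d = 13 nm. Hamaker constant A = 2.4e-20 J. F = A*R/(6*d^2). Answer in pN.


Convert to SI: R = 100 nm = 1e-07 m, d = 13 nm = 1.3e-08 m
F = A * R / (6 * d^2)
F = 2.4e-20 * 1e-07 / (6 * (1.3e-08)^2)
F = 2.36686e-12 N = 2.367 pN

2.367


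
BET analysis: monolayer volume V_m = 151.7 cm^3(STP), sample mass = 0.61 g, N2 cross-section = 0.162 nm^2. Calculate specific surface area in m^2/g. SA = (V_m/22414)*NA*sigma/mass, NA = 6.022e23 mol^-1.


Number of moles in monolayer = V_m / 22414 = 151.7 / 22414 = 0.00676809
Number of molecules = moles * NA = 0.00676809 * 6.022e23
SA = molecules * sigma / mass
SA = (151.7 / 22414) * 6.022e23 * 0.162e-18 / 0.61
SA = 1082.4 m^2/g

1082.4


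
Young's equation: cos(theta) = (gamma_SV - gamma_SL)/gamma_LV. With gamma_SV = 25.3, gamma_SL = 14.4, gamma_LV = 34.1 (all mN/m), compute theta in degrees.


cos(theta) = (gamma_SV - gamma_SL) / gamma_LV
cos(theta) = (25.3 - 14.4) / 34.1
cos(theta) = 0.319648
theta = arccos(0.319648) = 71.36 degrees

71.36


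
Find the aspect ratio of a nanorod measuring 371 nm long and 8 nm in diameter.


Aspect ratio AR = length / diameter
AR = 371 / 8
AR = 46.38

46.38


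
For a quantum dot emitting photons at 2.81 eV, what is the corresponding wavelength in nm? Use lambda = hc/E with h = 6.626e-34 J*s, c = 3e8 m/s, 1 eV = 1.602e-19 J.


Convert energy: E = 2.81 eV = 2.81 * 1.602e-19 = 4.50162e-19 J
lambda = h*c / E = 6.626e-34 * 3e8 / 4.50162e-19
lambda = 4.41574e-07 m = 441.6 nm

441.6


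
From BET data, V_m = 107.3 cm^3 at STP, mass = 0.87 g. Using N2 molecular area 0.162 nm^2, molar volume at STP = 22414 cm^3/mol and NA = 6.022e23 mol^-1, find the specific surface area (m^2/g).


Number of moles in monolayer = V_m / 22414 = 107.3 / 22414 = 0.00478719
Number of molecules = moles * NA = 0.00478719 * 6.022e23
SA = molecules * sigma / mass
SA = (107.3 / 22414) * 6.022e23 * 0.162e-18 / 0.87
SA = 536.8 m^2/g

536.8


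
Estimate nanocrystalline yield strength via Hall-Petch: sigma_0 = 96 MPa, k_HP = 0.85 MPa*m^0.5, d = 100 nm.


d = 100 nm = 1e-07 m
sqrt(d) = 0.0003162278
Hall-Petch contribution = k / sqrt(d) = 0.85 / 0.0003162278 = 2687.9 MPa
sigma = sigma_0 + k/sqrt(d) = 96 + 2687.9 = 2783.9 MPa

2783.9


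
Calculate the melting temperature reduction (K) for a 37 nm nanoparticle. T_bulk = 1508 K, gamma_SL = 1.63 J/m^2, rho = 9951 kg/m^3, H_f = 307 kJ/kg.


Radius R = 37/2 = 18.5 nm = 1.85e-08 m
Convert H_f = 307 kJ/kg = 307000 J/kg
dT = 2 * gamma_SL * T_bulk / (rho * H_f * R)
dT = 2 * 1.63 * 1508 / (9951 * 307000 * 1.85e-08)
dT = 87.0 K

87.0


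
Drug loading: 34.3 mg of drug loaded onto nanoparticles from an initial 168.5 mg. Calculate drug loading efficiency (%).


Drug loading efficiency = (drug loaded / drug initial) * 100
DLE = 34.3 / 168.5 * 100
DLE = 0.2036 * 100
DLE = 20.36%

20.36


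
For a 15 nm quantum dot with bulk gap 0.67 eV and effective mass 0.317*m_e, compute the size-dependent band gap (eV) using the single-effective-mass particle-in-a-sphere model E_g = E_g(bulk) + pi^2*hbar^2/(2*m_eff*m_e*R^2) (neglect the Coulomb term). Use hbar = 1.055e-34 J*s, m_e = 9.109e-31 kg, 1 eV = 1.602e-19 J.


Radius R = 15/2 nm = 7.5e-09 m
Confinement energy dE = pi^2 * hbar^2 / (2 * m_eff * m_e * R^2)
dE = pi^2 * (1.055e-34)^2 / (2 * 0.317 * 9.109e-31 * (7.5e-09)^2) J, divided by 1.602e-19 J/eV
dE = 0.0211 eV
Total band gap = E_g(bulk) + dE = 0.67 + 0.0211 = 0.6911 eV

0.6911


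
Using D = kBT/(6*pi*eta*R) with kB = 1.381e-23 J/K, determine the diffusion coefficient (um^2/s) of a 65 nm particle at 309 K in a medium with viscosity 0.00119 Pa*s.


Radius R = 65/2 = 32.5 nm = 3.25e-08 m
D = kB*T / (6*pi*eta*R)
D = 1.381e-23 * 309 / (6 * pi * 0.00119 * 3.25e-08)
D = 5.85357e-12 m^2/s = 5.854 um^2/s

5.854


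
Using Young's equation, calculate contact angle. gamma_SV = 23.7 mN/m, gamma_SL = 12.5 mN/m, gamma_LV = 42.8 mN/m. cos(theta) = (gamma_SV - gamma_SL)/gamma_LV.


cos(theta) = (gamma_SV - gamma_SL) / gamma_LV
cos(theta) = (23.7 - 12.5) / 42.8
cos(theta) = 0.261682
theta = arccos(0.261682) = 74.83 degrees

74.83


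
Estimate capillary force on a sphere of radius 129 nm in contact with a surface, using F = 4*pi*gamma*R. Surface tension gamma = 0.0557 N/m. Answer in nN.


Convert radius: R = 129 nm = 1.29e-07 m
F = 4 * pi * gamma * R
F = 4 * pi * 0.0557 * 1.29e-07
F = 9.02931e-08 N = 90.2931 nN

90.2931


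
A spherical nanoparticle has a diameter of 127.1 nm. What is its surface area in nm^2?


Radius r = 127.1/2 = 63.55 nm
Surface area SA = 4 * pi * r^2
SA = 4 * pi * (63.55)^2
SA = 50750.58 nm^2

50750.58


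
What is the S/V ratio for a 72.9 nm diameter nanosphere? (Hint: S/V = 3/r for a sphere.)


Radius r = 72.9/2 = 36.45 nm
S/V = 3 / r = 3 / 36.45
S/V = 0.0823 nm^-1

0.0823


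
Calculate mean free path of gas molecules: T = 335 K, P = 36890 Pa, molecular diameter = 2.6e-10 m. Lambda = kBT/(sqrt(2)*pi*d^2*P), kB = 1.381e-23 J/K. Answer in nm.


Mean free path: lambda = kB*T / (sqrt(2) * pi * d^2 * P)
lambda = 1.381e-23 * 335 / (sqrt(2) * pi * (2.6e-10)^2 * 36890)
lambda = 4.17559e-07 m
lambda = 417.56 nm

417.56


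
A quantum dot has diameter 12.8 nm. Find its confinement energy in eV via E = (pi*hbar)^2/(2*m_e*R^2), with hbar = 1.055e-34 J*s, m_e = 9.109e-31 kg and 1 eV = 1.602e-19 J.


Radius R = 12.8/2 = 6.4 nm = 6.4e-09 m
E = (pi * 1.055e-34)^2 / (2 * 9.109e-31 * (6.4e-09)^2)
E(J) = 1.47212e-21
E = E(J) / 1.602e-19 = 0.0092 eV

0.0092


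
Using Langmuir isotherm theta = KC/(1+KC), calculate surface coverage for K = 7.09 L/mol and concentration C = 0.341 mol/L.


Langmuir isotherm: theta = K*C / (1 + K*C)
K*C = 7.09 * 0.341 = 2.41769
theta = 2.41769 / (1 + 2.41769) = 2.41769 / 3.41769
theta = 0.7074

0.7074


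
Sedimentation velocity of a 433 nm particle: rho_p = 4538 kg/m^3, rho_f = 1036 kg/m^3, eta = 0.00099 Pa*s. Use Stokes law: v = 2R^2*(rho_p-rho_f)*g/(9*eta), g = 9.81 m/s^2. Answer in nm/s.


Radius R = 433/2 nm = 2.165e-07 m
Density difference = 4538 - 1036 = 3502 kg/m^3
v = 2 * R^2 * (rho_p - rho_f) * g / (9 * eta)
v = 2 * (2.165e-07)^2 * 3502 * 9.81 / (9 * 0.00099)
v = 3.61454e-07 m/s = 361.4542 nm/s

361.4542


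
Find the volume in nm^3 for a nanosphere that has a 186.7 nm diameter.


Radius r = 186.7/2 = 93.35 nm
Volume V = (4/3) * pi * r^3
V = (4/3) * pi * (93.35)^3
V = 3407466.35 nm^3

3407466.35


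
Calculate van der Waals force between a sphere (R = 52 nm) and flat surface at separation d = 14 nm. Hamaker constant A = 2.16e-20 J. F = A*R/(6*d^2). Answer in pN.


Convert to SI: R = 52 nm = 5.2e-08 m, d = 14 nm = 1.4e-08 m
F = A * R / (6 * d^2)
F = 2.16e-20 * 5.2e-08 / (6 * (1.4e-08)^2)
F = 9.55102e-13 N = 0.955 pN

0.955


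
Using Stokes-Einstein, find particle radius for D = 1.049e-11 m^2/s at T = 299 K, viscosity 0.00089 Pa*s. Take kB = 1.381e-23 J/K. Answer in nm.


Stokes-Einstein: R = kB*T / (6*pi*eta*D)
R = 1.381e-23 * 299 / (6 * pi * 0.00089 * 1.049e-11)
R = 2.34638e-08 m = 23.46 nm

23.46


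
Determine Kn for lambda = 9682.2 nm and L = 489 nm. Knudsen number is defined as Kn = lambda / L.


Knudsen number Kn = lambda / L
Kn = 9682.2 / 489
Kn = 19.8

19.8


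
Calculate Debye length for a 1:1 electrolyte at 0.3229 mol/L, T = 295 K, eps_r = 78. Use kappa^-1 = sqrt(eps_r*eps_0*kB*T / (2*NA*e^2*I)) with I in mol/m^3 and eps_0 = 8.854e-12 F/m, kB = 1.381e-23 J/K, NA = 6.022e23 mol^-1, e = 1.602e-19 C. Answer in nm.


Ionic strength I = 0.3229 * 1^2 * 1000 = 322.9 mol/m^3
kappa^-1 = sqrt(78 * 8.854e-12 * 1.381e-23 * 295 / (2 * 6.022e23 * (1.602e-19)^2 * 322.9))
kappa^-1 = 0.531 nm

0.531


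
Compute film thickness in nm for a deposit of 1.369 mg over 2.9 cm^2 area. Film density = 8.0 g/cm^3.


Convert: m = 1.369 mg = 1.3690e-06 kg, A = 2.9 cm^2 = 2.9000e-04 m^2, rho = 8.0 g/cm^3 = 8000 kg/m^3
t = m / (A * rho)
t = 1.3690e-06 / (2.9000e-04 * 8000)
t = 5.9009e-07 m = 590.1 nm

590.1


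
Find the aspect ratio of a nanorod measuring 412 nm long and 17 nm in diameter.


Aspect ratio AR = length / diameter
AR = 412 / 17
AR = 24.24

24.24


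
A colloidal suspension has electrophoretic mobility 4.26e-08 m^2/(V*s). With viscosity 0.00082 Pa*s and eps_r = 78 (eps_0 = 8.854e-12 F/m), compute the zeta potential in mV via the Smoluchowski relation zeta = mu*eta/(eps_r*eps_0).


Smoluchowski equation: zeta = mu * eta / (eps_r * eps_0)
zeta = 4.26e-08 * 0.00082 / (78 * 8.854e-12)
zeta = 0.050581 V = 50.58 mV

50.58


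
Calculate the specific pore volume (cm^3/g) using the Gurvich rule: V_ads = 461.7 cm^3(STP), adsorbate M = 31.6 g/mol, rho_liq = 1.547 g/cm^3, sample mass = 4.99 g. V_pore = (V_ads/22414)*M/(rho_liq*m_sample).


Moles adsorbed n = V_ads / 22414 = 461.7 / 22414 = 2.059873e-02 mol
Liquid volume V_liq = n * M / rho_liq = 2.059873e-02 * 31.6 / 1.547 = 0.42076 cm^3
Specific pore volume V_pore = V_liq / m_sample = 0.42076 / 4.99
V_pore = 0.0843 cm^3/g

0.0843


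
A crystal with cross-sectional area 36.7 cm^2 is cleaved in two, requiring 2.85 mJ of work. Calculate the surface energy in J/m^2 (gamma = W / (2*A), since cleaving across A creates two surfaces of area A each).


Convert: A = 36.7 cm^2 = 0.00367 m^2, W = 2.85 mJ = 0.00285 J
Cleaving exposes two faces of area A, so total new surface = 2*A and gamma = W / (2*A)
gamma = 0.00285 / (2 * 0.00367)
gamma = 0.388 J/m^2

0.388


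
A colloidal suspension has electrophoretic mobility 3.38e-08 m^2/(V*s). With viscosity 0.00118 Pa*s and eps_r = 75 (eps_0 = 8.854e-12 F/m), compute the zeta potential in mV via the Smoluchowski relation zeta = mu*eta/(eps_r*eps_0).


Smoluchowski equation: zeta = mu * eta / (eps_r * eps_0)
zeta = 3.38e-08 * 0.00118 / (75 * 8.854e-12)
zeta = 0.060062 V = 60.06 mV

60.06


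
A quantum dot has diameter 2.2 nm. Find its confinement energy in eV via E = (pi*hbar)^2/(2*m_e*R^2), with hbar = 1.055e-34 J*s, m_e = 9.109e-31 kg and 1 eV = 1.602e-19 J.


Radius R = 2.2/2 = 1.1 nm = 1.1e-09 m
E = (pi * 1.055e-34)^2 / (2 * 9.109e-31 * (1.1e-09)^2)
E(J) = 4.98332e-20
E = E(J) / 1.602e-19 = 0.3111 eV

0.3111


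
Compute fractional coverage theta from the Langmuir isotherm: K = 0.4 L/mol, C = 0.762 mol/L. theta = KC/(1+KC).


Langmuir isotherm: theta = K*C / (1 + K*C)
K*C = 0.4 * 0.762 = 0.3048
theta = 0.3048 / (1 + 0.3048) = 0.3048 / 1.3048
theta = 0.2336

0.2336


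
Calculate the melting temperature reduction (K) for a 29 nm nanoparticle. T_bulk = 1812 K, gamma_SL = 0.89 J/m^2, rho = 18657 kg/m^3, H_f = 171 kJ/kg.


Radius R = 29/2 = 14.5 nm = 1.45e-08 m
Convert H_f = 171 kJ/kg = 171000 J/kg
dT = 2 * gamma_SL * T_bulk / (rho * H_f * R)
dT = 2 * 0.89 * 1812 / (18657 * 171000 * 1.45e-08)
dT = 69.7 K

69.7


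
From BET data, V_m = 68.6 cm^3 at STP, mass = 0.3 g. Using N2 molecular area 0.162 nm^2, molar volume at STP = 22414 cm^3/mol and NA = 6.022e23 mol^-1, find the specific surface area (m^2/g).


Number of moles in monolayer = V_m / 22414 = 68.6 / 22414 = 0.00306059
Number of molecules = moles * NA = 0.00306059 * 6.022e23
SA = molecules * sigma / mass
SA = (68.6 / 22414) * 6.022e23 * 0.162e-18 / 0.3
SA = 995.3 m^2/g

995.3


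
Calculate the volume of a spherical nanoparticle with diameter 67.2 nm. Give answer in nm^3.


Radius r = 67.2/2 = 33.6 nm
Volume V = (4/3) * pi * r^3
V = (4/3) * pi * (33.6)^3
V = 158893.61 nm^3

158893.61


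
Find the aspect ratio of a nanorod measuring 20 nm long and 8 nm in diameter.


Aspect ratio AR = length / diameter
AR = 20 / 8
AR = 2.5

2.5


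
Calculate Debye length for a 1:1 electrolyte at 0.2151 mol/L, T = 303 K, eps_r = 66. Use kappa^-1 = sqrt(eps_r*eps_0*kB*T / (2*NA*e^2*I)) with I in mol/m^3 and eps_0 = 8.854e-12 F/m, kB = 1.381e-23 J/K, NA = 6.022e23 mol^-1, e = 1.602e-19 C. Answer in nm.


Ionic strength I = 0.2151 * 1^2 * 1000 = 215.1 mol/m^3
kappa^-1 = sqrt(66 * 8.854e-12 * 1.381e-23 * 303 / (2 * 6.022e23 * (1.602e-19)^2 * 215.1))
kappa^-1 = 0.606 nm

0.606


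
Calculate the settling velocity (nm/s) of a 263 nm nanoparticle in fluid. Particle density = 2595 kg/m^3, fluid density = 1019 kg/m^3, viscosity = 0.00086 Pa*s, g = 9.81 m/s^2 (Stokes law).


Radius R = 263/2 nm = 1.315e-07 m
Density difference = 2595 - 1019 = 1576 kg/m^3
v = 2 * R^2 * (rho_p - rho_f) * g / (9 * eta)
v = 2 * (1.315e-07)^2 * 1576 * 9.81 / (9 * 0.00086)
v = 6.90821e-08 m/s = 69.0821 nm/s

69.0821


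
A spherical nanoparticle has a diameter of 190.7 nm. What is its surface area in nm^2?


Radius r = 190.7/2 = 95.35 nm
Surface area SA = 4 * pi * r^2
SA = 4 * pi * (95.35)^2
SA = 114248.7 nm^2

114248.7


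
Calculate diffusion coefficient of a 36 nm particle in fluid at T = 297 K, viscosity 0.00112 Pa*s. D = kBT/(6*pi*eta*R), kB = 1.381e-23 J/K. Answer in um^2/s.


Radius R = 36/2 = 18 nm = 1.8e-08 m
D = kB*T / (6*pi*eta*R)
D = 1.381e-23 * 297 / (6 * pi * 0.00112 * 1.8e-08)
D = 1.07934e-11 m^2/s = 10.793 um^2/s

10.793


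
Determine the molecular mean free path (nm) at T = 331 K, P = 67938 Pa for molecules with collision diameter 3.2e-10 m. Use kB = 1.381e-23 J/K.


Mean free path: lambda = kB*T / (sqrt(2) * pi * d^2 * P)
lambda = 1.381e-23 * 331 / (sqrt(2) * pi * (3.2e-10)^2 * 67938)
lambda = 1.47892e-07 m
lambda = 147.89 nm

147.89


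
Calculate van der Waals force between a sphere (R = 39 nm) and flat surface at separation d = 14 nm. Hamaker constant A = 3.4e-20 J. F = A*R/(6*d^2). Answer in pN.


Convert to SI: R = 39 nm = 3.9e-08 m, d = 14 nm = 1.4e-08 m
F = A * R / (6 * d^2)
F = 3.4e-20 * 3.9e-08 / (6 * (1.4e-08)^2)
F = 1.12755e-12 N = 1.128 pN

1.128


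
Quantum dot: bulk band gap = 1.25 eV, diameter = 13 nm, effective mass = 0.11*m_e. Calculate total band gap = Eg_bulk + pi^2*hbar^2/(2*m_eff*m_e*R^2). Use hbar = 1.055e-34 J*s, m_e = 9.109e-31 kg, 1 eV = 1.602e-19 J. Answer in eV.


Radius R = 13/2 nm = 6.5e-09 m
Confinement energy dE = pi^2 * hbar^2 / (2 * m_eff * m_e * R^2)
dE = pi^2 * (1.055e-34)^2 / (2 * 0.11 * 9.109e-31 * (6.5e-09)^2) J, divided by 1.602e-19 J/eV
dE = 0.081 eV
Total band gap = E_g(bulk) + dE = 1.25 + 0.081 = 1.331 eV

1.331
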